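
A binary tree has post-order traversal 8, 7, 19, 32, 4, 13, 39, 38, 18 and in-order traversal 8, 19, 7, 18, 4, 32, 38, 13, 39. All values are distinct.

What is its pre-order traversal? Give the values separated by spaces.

18 19 8 7 38 4 32 39 13

The last element of post-order is the root; it splits in-order into left and right subtrees.
Root 18: left subtree has 3 nodes {8, 19, 7}, right has 5 {4, 32, 38, 13, 39}.
  Root 19: left subtree has 1 node {8}, right has 1 {7}.
  Root 38: left subtree has 2 nodes {4, 32}, right has 2 {13, 39}.
    Root 4: left subtree has 0 nodes { }, right has 1 {32}.
    Root 39: left subtree has 1 node {13}, right has 0 { }.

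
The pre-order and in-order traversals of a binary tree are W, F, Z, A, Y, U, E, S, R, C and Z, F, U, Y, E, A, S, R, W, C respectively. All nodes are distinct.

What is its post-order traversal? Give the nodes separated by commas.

Z, U, E, Y, R, S, A, F, C, W

The first element of pre-order is the root; it splits in-order into left and right subtrees.
Root W: left subtree has 8 nodes {Z, F, U, Y, E, A, S, R}, right has 1 {C}.
  Root F: left subtree has 1 node {Z}, right has 6 {U, Y, E, A, S, R}.
    Root A: left subtree has 3 nodes {U, Y, E}, right has 2 {S, R}.
      Root Y: left subtree has 1 node {U}, right has 1 {E}.
      Root S: left subtree has 0 nodes { }, right has 1 {R}.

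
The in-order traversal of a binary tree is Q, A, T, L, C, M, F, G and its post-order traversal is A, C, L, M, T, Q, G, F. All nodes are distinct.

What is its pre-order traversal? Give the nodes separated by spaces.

F Q T A M L C G

The last element of post-order is the root; it splits in-order into left and right subtrees.
Root F: left subtree has 6 nodes {Q, A, T, L, C, M}, right has 1 {G}.
  Root Q: left subtree has 0 nodes { }, right has 5 {A, T, L, C, M}.
    Root T: left subtree has 1 node {A}, right has 3 {L, C, M}.
      Root M: left subtree has 2 nodes {L, C}, right has 0 { }.
        Root L: left subtree has 0 nodes { }, right has 1 {C}.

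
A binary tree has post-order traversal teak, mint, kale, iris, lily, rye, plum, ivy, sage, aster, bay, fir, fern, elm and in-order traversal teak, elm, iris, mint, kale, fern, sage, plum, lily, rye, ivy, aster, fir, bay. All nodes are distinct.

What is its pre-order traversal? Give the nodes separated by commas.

The last element of post-order is the root; it splits in-order into left and right subtrees.
Root elm: left subtree has 1 node {teak}, right has 12 {iris, mint, kale, fern, sage, plum, lily, rye, ivy, aster, fir, bay}.
  Root fern: left subtree has 3 nodes {iris, mint, kale}, right has 8 {sage, plum, lily, rye, ivy, aster, fir, bay}.
    Root iris: left subtree has 0 nodes { }, right has 2 {mint, kale}.
      Root kale: left subtree has 1 node {mint}, right has 0 { }.
    Root fir: left subtree has 6 nodes {sage, plum, lily, rye, ivy, aster}, right has 1 {bay}.
      Root aster: left subtree has 5 nodes {sage, plum, lily, rye, ivy}, right has 0 { }.
        Root sage: left subtree has 0 nodes { }, right has 4 {plum, lily, rye, ivy}.
          Root ivy: left subtree has 3 nodes {plum, lily, rye}, right has 0 { }.
            Root plum: left subtree has 0 nodes { }, right has 2 {lily, rye}.
              Root rye: left subtree has 1 node {lily}, right has 0 { }.

elm, teak, fern, iris, kale, mint, fir, aster, sage, ivy, plum, rye, lily, bay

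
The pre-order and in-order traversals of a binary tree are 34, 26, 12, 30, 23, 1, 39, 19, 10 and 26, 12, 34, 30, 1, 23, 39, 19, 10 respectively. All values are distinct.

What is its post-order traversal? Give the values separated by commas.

The first element of pre-order is the root; it splits in-order into left and right subtrees.
Root 34: left subtree has 2 nodes {26, 12}, right has 6 {30, 1, 23, 39, 19, 10}.
  Root 26: left subtree has 0 nodes { }, right has 1 {12}.
  Root 30: left subtree has 0 nodes { }, right has 5 {1, 23, 39, 19, 10}.
    Root 23: left subtree has 1 node {1}, right has 3 {39, 19, 10}.
      Root 39: left subtree has 0 nodes { }, right has 2 {19, 10}.
        Root 19: left subtree has 0 nodes { }, right has 1 {10}.

12, 26, 1, 10, 19, 39, 23, 30, 34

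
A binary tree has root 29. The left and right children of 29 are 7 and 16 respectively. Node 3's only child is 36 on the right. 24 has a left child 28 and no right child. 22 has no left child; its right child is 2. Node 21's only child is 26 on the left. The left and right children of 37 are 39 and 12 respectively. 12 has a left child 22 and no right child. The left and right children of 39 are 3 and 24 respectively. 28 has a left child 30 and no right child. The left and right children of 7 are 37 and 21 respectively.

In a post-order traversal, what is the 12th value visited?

Post-order visits the left subtree, then the right subtree, then the node.
At 29: go left to 7.
  At 7: go left to 37.
    At 37: go left to 39.
      At 39: go left to 3.
        At 3: no left child.
        At 3: go right to 36.
          36 is a leaf — visit 36.
        Visit 3.
      At 39: go right to 24.
        At 24: go left to 28.
          At 28: go left to 30.
            30 is a leaf — visit 30.
          At 28: no right child.
          Visit 28.
        At 24: no right child.
        Visit 24.
      Visit 39.
    At 37: go right to 12.
      At 12: go left to 22.
        At 22: no left child.
        At 22: go right to 2.
          2 is a leaf — visit 2.
        Visit 22.
      At 12: no right child.
      Visit 12.
    Visit 37.
  At 7: go right to 21.
    At 21: go left to 26.
      26 is a leaf — visit 26.
    At 21: no right child.
    Visit 21.
  Visit 7.
At 29: go right to 16.
  16 is a leaf — visit 16.
Visit 29.
Full post-order sequence: 36, 3, 30, 28, 24, 39, 2, 22, 12, 37, 26, 21, 7, 16, 29.

21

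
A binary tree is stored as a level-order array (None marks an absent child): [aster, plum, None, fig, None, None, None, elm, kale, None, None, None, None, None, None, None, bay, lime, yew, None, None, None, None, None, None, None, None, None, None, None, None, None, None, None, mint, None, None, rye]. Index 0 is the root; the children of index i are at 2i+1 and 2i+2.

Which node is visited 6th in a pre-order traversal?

mint

Pre-order visits the node, then its left subtree, then its right subtree.
Visit aster.
At aster: go left to plum.
  Visit plum.
  At plum: go left to fig.
    Visit fig.
    At fig: go left to elm.
      Visit elm.
      At elm: no left child.
      At elm: go right to bay.
        Visit bay.
        At bay: no left child.
        At bay: go right to mint.
          mint is a leaf — visit mint.
    At fig: go right to kale.
      Visit kale.
      At kale: go left to lime.
        lime is a leaf — visit lime.
      At kale: go right to yew.
        Visit yew.
        At yew: go left to rye.
          rye is a leaf — visit rye.
        At yew: no right child.
  At plum: no right child.
At aster: no right child.
Full pre-order sequence: aster, plum, fig, elm, bay, mint, kale, lime, yew, rye.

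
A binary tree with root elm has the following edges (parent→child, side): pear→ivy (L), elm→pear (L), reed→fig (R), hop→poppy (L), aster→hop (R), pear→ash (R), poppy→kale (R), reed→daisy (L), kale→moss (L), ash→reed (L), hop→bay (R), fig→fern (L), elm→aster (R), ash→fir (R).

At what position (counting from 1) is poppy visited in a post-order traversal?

Post-order visits the left subtree, then the right subtree, then the node.
At elm: go left to pear.
  At pear: go left to ivy.
    ivy is a leaf — visit ivy.
  At pear: go right to ash.
    At ash: go left to reed.
      At reed: go left to daisy.
        daisy is a leaf — visit daisy.
      At reed: go right to fig.
        At fig: go left to fern.
          fern is a leaf — visit fern.
        At fig: no right child.
        Visit fig.
      Visit reed.
    At ash: go right to fir.
      fir is a leaf — visit fir.
    Visit ash.
  Visit pear.
At elm: go right to aster.
  At aster: no left child.
  At aster: go right to hop.
    At hop: go left to poppy.
      At poppy: no left child.
      At poppy: go right to kale.
        At kale: go left to moss.
          moss is a leaf — visit moss.
        At kale: no right child.
        Visit kale.
      Visit poppy.
    At hop: go right to bay.
      bay is a leaf — visit bay.
    Visit hop.
  Visit aster.
Visit elm.
Full post-order sequence: ivy, daisy, fern, fig, reed, fir, ash, pear, moss, kale, poppy, bay, hop, aster, elm.

11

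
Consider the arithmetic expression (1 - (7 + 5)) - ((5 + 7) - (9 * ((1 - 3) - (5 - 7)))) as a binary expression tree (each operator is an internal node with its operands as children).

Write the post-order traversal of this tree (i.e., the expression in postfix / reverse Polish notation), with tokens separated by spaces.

Post-order on an expression tree gives postfix notation: for each operator, emit left operand, right operand, then the operator.

1 7 5 + - 5 7 + 9 1 3 - 5 7 - - * - -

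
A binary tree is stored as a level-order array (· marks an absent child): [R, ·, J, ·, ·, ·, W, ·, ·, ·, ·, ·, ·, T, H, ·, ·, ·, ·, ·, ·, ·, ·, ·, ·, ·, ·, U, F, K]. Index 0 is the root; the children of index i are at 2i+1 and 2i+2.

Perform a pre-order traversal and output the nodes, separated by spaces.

Pre-order visits the node, then its left subtree, then its right subtree.
Visit R.
At R: no left child.
At R: go right to J.
  Visit J.
  At J: no left child.
  At J: go right to W.
    Visit W.
    At W: go left to T.
      Visit T.
      At T: go left to U.
        U is a leaf — visit U.
      At T: go right to F.
        F is a leaf — visit F.
    At W: go right to H.
      Visit H.
      At H: go left to K.
        K is a leaf — visit K.
      At H: no right child.

R J W T U F H K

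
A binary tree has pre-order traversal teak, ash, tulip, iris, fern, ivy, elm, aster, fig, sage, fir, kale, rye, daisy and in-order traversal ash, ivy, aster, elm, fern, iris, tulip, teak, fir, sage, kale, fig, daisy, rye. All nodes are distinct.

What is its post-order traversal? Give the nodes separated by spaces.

aster elm ivy fern iris tulip ash fir kale sage daisy rye fig teak

The first element of pre-order is the root; it splits in-order into left and right subtrees.
Root teak: left subtree has 7 nodes {ash, ivy, aster, elm, fern, iris, tulip}, right has 6 {fir, sage, kale, fig, daisy, rye}.
  Root ash: left subtree has 0 nodes { }, right has 6 {ivy, aster, elm, fern, iris, tulip}.
    Root tulip: left subtree has 5 nodes {ivy, aster, elm, fern, iris}, right has 0 { }.
      Root iris: left subtree has 4 nodes {ivy, aster, elm, fern}, right has 0 { }.
        Root fern: left subtree has 3 nodes {ivy, aster, elm}, right has 0 { }.
          Root ivy: left subtree has 0 nodes { }, right has 2 {aster, elm}.
            Root elm: left subtree has 1 node {aster}, right has 0 { }.
  Root fig: left subtree has 3 nodes {fir, sage, kale}, right has 2 {daisy, rye}.
    Root sage: left subtree has 1 node {fir}, right has 1 {kale}.
    Root rye: left subtree has 1 node {daisy}, right has 0 { }.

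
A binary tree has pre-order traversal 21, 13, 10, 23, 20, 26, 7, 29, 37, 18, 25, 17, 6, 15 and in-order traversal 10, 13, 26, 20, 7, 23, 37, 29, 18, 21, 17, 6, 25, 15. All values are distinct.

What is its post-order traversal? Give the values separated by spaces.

The first element of pre-order is the root; it splits in-order into left and right subtrees.
Root 21: left subtree has 9 nodes {10, 13, 26, 20, 7, 23, 37, 29, 18}, right has 4 {17, 6, 25, 15}.
  Root 13: left subtree has 1 node {10}, right has 7 {26, 20, 7, 23, 37, 29, 18}.
    Root 23: left subtree has 3 nodes {26, 20, 7}, right has 3 {37, 29, 18}.
      Root 20: left subtree has 1 node {26}, right has 1 {7}.
      Root 29: left subtree has 1 node {37}, right has 1 {18}.
  Root 25: left subtree has 2 nodes {17, 6}, right has 1 {15}.
    Root 17: left subtree has 0 nodes { }, right has 1 {6}.

10 26 7 20 37 18 29 23 13 6 17 15 25 21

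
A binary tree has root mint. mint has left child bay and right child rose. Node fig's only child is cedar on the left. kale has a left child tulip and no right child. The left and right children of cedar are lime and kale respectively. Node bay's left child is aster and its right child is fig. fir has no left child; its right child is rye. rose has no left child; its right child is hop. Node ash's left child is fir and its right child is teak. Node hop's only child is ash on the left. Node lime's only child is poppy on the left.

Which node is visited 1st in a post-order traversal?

aster

Post-order visits the left subtree, then the right subtree, then the node.
At mint: go left to bay.
  At bay: go left to aster.
    aster is a leaf — visit aster.
  At bay: go right to fig.
    At fig: go left to cedar.
      At cedar: go left to lime.
        At lime: go left to poppy.
          poppy is a leaf — visit poppy.
        At lime: no right child.
        Visit lime.
      At cedar: go right to kale.
        At kale: go left to tulip.
          tulip is a leaf — visit tulip.
        At kale: no right child.
        Visit kale.
      Visit cedar.
    At fig: no right child.
    Visit fig.
  Visit bay.
At mint: go right to rose.
  At rose: no left child.
  At rose: go right to hop.
    At hop: go left to ash.
      At ash: go left to fir.
        At fir: no left child.
        At fir: go right to rye.
          rye is a leaf — visit rye.
        Visit fir.
      At ash: go right to teak.
        teak is a leaf — visit teak.
      Visit ash.
    At hop: no right child.
    Visit hop.
  Visit rose.
Visit mint.
Full post-order sequence: aster, poppy, lime, tulip, kale, cedar, fig, bay, rye, fir, teak, ash, hop, rose, mint.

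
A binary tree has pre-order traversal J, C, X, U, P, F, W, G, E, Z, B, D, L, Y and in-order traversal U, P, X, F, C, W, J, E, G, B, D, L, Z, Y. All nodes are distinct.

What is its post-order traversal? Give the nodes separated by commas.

The first element of pre-order is the root; it splits in-order into left and right subtrees.
Root J: left subtree has 6 nodes {U, P, X, F, C, W}, right has 7 {E, G, B, D, L, Z, Y}.
  Root C: left subtree has 4 nodes {U, P, X, F}, right has 1 {W}.
    Root X: left subtree has 2 nodes {U, P}, right has 1 {F}.
      Root U: left subtree has 0 nodes { }, right has 1 {P}.
  Root G: left subtree has 1 node {E}, right has 5 {B, D, L, Z, Y}.
    Root Z: left subtree has 3 nodes {B, D, L}, right has 1 {Y}.
      Root B: left subtree has 0 nodes { }, right has 2 {D, L}.
        Root D: left subtree has 0 nodes { }, right has 1 {L}.

P, U, F, X, W, C, E, L, D, B, Y, Z, G, J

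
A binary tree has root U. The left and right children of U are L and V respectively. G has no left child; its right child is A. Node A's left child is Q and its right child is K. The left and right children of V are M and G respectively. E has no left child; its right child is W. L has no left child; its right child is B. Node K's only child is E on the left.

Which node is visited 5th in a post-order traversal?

Post-order visits the left subtree, then the right subtree, then the node.
At U: go left to L.
  At L: no left child.
  At L: go right to B.
    B is a leaf — visit B.
  Visit L.
At U: go right to V.
  At V: go left to M.
    M is a leaf — visit M.
  At V: go right to G.
    At G: no left child.
    At G: go right to A.
      At A: go left to Q.
        Q is a leaf — visit Q.
      At A: go right to K.
        At K: go left to E.
          At E: no left child.
          At E: go right to W.
            W is a leaf — visit W.
          Visit E.
        At K: no right child.
        Visit K.
      Visit A.
    Visit G.
  Visit V.
Visit U.
Full post-order sequence: B, L, M, Q, W, E, K, A, G, V, U.

W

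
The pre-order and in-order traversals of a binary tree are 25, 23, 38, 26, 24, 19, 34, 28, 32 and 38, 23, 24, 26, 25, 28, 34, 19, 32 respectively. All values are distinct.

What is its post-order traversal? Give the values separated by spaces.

38 24 26 23 28 34 32 19 25

The first element of pre-order is the root; it splits in-order into left and right subtrees.
Root 25: left subtree has 4 nodes {38, 23, 24, 26}, right has 4 {28, 34, 19, 32}.
  Root 23: left subtree has 1 node {38}, right has 2 {24, 26}.
    Root 26: left subtree has 1 node {24}, right has 0 { }.
  Root 19: left subtree has 2 nodes {28, 34}, right has 1 {32}.
    Root 34: left subtree has 1 node {28}, right has 0 { }.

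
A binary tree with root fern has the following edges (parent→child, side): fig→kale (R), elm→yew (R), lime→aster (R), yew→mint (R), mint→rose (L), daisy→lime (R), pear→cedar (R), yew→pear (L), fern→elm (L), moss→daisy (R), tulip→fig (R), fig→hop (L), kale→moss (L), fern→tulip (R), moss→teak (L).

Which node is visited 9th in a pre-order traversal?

Pre-order visits the node, then its left subtree, then its right subtree.
Visit fern.
At fern: go left to elm.
  Visit elm.
  At elm: no left child.
  At elm: go right to yew.
    Visit yew.
    At yew: go left to pear.
      Visit pear.
      At pear: no left child.
      At pear: go right to cedar.
        cedar is a leaf — visit cedar.
    At yew: go right to mint.
      Visit mint.
      At mint: go left to rose.
        rose is a leaf — visit rose.
      At mint: no right child.
At fern: go right to tulip.
  Visit tulip.
  At tulip: no left child.
  At tulip: go right to fig.
    Visit fig.
    At fig: go left to hop.
      hop is a leaf — visit hop.
    At fig: go right to kale.
      Visit kale.
      At kale: go left to moss.
        Visit moss.
        At moss: go left to teak.
          teak is a leaf — visit teak.
        At moss: go right to daisy.
          Visit daisy.
          At daisy: no left child.
          At daisy: go right to lime.
            Visit lime.
            At lime: no left child.
            At lime: go right to aster.
              aster is a leaf — visit aster.
      At kale: no right child.
Full pre-order sequence: fern, elm, yew, pear, cedar, mint, rose, tulip, fig, hop, kale, moss, teak, daisy, lime, aster.

fig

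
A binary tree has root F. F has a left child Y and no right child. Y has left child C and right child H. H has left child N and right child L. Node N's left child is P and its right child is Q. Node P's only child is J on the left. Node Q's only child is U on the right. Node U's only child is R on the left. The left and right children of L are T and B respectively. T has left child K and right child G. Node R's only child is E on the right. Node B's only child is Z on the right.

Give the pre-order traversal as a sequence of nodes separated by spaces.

Pre-order visits the node, then its left subtree, then its right subtree.
Visit F.
At F: go left to Y.
  Visit Y.
  At Y: go left to C.
    C is a leaf — visit C.
  At Y: go right to H.
    Visit H.
    At H: go left to N.
      Visit N.
      At N: go left to P.
        Visit P.
        At P: go left to J.
          J is a leaf — visit J.
        At P: no right child.
      At N: go right to Q.
        Visit Q.
        At Q: no left child.
        At Q: go right to U.
          Visit U.
          At U: go left to R.
            Visit R.
            At R: no left child.
            At R: go right to E.
              E is a leaf — visit E.
          At U: no right child.
    At H: go right to L.
      Visit L.
      At L: go left to T.
        Visit T.
        At T: go left to K.
          K is a leaf — visit K.
        At T: go right to G.
          G is a leaf — visit G.
      At L: go right to B.
        Visit B.
        At B: no left child.
        At B: go right to Z.
          Z is a leaf — visit Z.
At F: no right child.

F Y C H N P J Q U R E L T K G B Z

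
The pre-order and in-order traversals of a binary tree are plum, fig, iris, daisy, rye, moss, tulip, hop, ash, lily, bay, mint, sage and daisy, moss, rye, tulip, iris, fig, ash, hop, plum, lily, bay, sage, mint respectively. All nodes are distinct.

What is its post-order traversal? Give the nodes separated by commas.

The first element of pre-order is the root; it splits in-order into left and right subtrees.
Root plum: left subtree has 8 nodes {daisy, moss, rye, tulip, iris, fig, ash, hop}, right has 4 {lily, bay, sage, mint}.
  Root fig: left subtree has 5 nodes {daisy, moss, rye, tulip, iris}, right has 2 {ash, hop}.
    Root iris: left subtree has 4 nodes {daisy, moss, rye, tulip}, right has 0 { }.
      Root daisy: left subtree has 0 nodes { }, right has 3 {moss, rye, tulip}.
        Root rye: left subtree has 1 node {moss}, right has 1 {tulip}.
    Root hop: left subtree has 1 node {ash}, right has 0 { }.
  Root lily: left subtree has 0 nodes { }, right has 3 {bay, sage, mint}.
    Root bay: left subtree has 0 nodes { }, right has 2 {sage, mint}.
      Root mint: left subtree has 1 node {sage}, right has 0 { }.

moss, tulip, rye, daisy, iris, ash, hop, fig, sage, mint, bay, lily, plum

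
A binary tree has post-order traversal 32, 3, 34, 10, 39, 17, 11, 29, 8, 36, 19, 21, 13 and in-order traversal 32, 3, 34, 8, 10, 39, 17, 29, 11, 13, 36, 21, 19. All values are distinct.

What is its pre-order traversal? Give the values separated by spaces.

The last element of post-order is the root; it splits in-order into left and right subtrees.
Root 13: left subtree has 9 nodes {32, 3, 34, 8, 10, 39, 17, 29, 11}, right has 3 {36, 21, 19}.
  Root 8: left subtree has 3 nodes {32, 3, 34}, right has 5 {10, 39, 17, 29, 11}.
    Root 34: left subtree has 2 nodes {32, 3}, right has 0 { }.
      Root 3: left subtree has 1 node {32}, right has 0 { }.
    Root 29: left subtree has 3 nodes {10, 39, 17}, right has 1 {11}.
      Root 17: left subtree has 2 nodes {10, 39}, right has 0 { }.
        Root 39: left subtree has 1 node {10}, right has 0 { }.
  Root 21: left subtree has 1 node {36}, right has 1 {19}.

13 8 34 3 32 29 17 39 10 11 21 36 19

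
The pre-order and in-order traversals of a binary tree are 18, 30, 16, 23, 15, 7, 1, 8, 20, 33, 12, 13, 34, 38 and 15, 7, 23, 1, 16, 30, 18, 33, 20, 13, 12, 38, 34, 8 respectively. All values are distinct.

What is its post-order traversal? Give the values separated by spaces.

7 15 1 23 16 30 33 13 38 34 12 20 8 18

The first element of pre-order is the root; it splits in-order into left and right subtrees.
Root 18: left subtree has 6 nodes {15, 7, 23, 1, 16, 30}, right has 7 {33, 20, 13, 12, 38, 34, 8}.
  Root 30: left subtree has 5 nodes {15, 7, 23, 1, 16}, right has 0 { }.
    Root 16: left subtree has 4 nodes {15, 7, 23, 1}, right has 0 { }.
      Root 23: left subtree has 2 nodes {15, 7}, right has 1 {1}.
        Root 15: left subtree has 0 nodes { }, right has 1 {7}.
  Root 8: left subtree has 6 nodes {33, 20, 13, 12, 38, 34}, right has 0 { }.
    Root 20: left subtree has 1 node {33}, right has 4 {13, 12, 38, 34}.
      Root 12: left subtree has 1 node {13}, right has 2 {38, 34}.
        Root 34: left subtree has 1 node {38}, right has 0 { }.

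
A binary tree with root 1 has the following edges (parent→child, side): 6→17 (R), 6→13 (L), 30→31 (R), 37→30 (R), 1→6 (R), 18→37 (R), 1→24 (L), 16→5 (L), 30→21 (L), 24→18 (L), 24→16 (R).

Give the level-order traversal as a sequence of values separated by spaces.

1 24 6 18 16 13 17 37 5 30 21 31

Level-order visits nodes level by level from the root, left to right within each level.
Level 0: 1
Level 1: 24, 6
Level 2: 18, 16, 13, 17
Level 3: 37, 5
Level 4: 30
Level 5: 21, 31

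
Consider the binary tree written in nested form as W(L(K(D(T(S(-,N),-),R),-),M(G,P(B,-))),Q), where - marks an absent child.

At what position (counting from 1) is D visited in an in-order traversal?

In-order visits the left subtree, then the node, then the right subtree.
At W: go left to L.
  At L: go left to K.
    At K: go left to D.
      At D: go left to T.
        At T: go left to S.
          At S: no left child.
          Visit S.
          At S: go right to N.
            N is a leaf — visit N.
        Visit T.
        At T: no right child.
      Visit D.
      At D: go right to R.
        R is a leaf — visit R.
    Visit K.
    At K: no right child.
  Visit L.
  At L: go right to M.
    At M: go left to G.
      G is a leaf — visit G.
    Visit M.
    At M: go right to P.
      At P: go left to B.
        B is a leaf — visit B.
      Visit P.
      At P: no right child.
Visit W.
At W: go right to Q.
  Q is a leaf — visit Q.
Full in-order sequence: S, N, T, D, R, K, L, G, M, B, P, W, Q.

4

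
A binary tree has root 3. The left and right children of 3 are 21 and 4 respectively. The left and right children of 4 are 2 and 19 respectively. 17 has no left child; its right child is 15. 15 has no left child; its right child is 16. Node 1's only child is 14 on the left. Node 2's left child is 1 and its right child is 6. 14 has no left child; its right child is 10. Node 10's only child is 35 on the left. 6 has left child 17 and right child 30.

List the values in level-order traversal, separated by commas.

Level-order visits nodes level by level from the root, left to right within each level.
Level 0: 3
Level 1: 21, 4
Level 2: 2, 19
Level 3: 1, 6
Level 4: 14, 17, 30
Level 5: 10, 15
Level 6: 35, 16

3, 21, 4, 2, 19, 1, 6, 14, 17, 30, 10, 15, 35, 16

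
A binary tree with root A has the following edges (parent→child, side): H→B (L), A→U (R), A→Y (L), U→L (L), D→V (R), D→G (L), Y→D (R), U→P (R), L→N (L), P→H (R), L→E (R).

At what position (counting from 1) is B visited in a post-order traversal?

Post-order visits the left subtree, then the right subtree, then the node.
At A: go left to Y.
  At Y: no left child.
  At Y: go right to D.
    At D: go left to G.
      G is a leaf — visit G.
    At D: go right to V.
      V is a leaf — visit V.
    Visit D.
  Visit Y.
At A: go right to U.
  At U: go left to L.
    At L: go left to N.
      N is a leaf — visit N.
    At L: go right to E.
      E is a leaf — visit E.
    Visit L.
  At U: go right to P.
    At P: no left child.
    At P: go right to H.
      At H: go left to B.
        B is a leaf — visit B.
      At H: no right child.
      Visit H.
    Visit P.
  Visit U.
Visit A.
Full post-order sequence: G, V, D, Y, N, E, L, B, H, P, U, A.

8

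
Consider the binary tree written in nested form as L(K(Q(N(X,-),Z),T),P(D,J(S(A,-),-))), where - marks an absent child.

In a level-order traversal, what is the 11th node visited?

X

Level-order visits nodes level by level from the root, left to right within each level.
Level 0: L
Level 1: K, P
Level 2: Q, T, D, J
Level 3: N, Z, S
Level 4: X, A
Full level-order sequence: L, K, P, Q, T, D, J, N, Z, S, X, A.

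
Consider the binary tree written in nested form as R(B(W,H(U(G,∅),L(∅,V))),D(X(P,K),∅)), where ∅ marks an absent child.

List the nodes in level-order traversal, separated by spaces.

R B D W H X U L P K G V

Level-order visits nodes level by level from the root, left to right within each level.
Level 0: R
Level 1: B, D
Level 2: W, H, X
Level 3: U, L, P, K
Level 4: G, V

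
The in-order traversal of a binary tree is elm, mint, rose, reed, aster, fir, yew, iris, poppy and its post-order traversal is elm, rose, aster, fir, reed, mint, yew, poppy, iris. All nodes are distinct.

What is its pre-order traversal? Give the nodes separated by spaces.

iris yew mint elm reed rose fir aster poppy

The last element of post-order is the root; it splits in-order into left and right subtrees.
Root iris: left subtree has 7 nodes {elm, mint, rose, reed, aster, fir, yew}, right has 1 {poppy}.
  Root yew: left subtree has 6 nodes {elm, mint, rose, reed, aster, fir}, right has 0 { }.
    Root mint: left subtree has 1 node {elm}, right has 4 {rose, reed, aster, fir}.
      Root reed: left subtree has 1 node {rose}, right has 2 {aster, fir}.
        Root fir: left subtree has 1 node {aster}, right has 0 { }.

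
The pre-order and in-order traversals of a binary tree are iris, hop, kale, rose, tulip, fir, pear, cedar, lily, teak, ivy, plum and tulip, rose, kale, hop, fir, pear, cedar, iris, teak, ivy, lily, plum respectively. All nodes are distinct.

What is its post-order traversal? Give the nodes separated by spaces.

The first element of pre-order is the root; it splits in-order into left and right subtrees.
Root iris: left subtree has 7 nodes {tulip, rose, kale, hop, fir, pear, cedar}, right has 4 {teak, ivy, lily, plum}.
  Root hop: left subtree has 3 nodes {tulip, rose, kale}, right has 3 {fir, pear, cedar}.
    Root kale: left subtree has 2 nodes {tulip, rose}, right has 0 { }.
      Root rose: left subtree has 1 node {tulip}, right has 0 { }.
    Root fir: left subtree has 0 nodes { }, right has 2 {pear, cedar}.
      Root pear: left subtree has 0 nodes { }, right has 1 {cedar}.
  Root lily: left subtree has 2 nodes {teak, ivy}, right has 1 {plum}.
    Root teak: left subtree has 0 nodes { }, right has 1 {ivy}.

tulip rose kale cedar pear fir hop ivy teak plum lily iris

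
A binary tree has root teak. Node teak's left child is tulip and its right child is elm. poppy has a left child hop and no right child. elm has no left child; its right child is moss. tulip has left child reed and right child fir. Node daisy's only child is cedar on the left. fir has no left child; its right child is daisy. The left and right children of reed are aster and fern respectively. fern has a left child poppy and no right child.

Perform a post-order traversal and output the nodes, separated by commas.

aster, hop, poppy, fern, reed, cedar, daisy, fir, tulip, moss, elm, teak

Post-order visits the left subtree, then the right subtree, then the node.
At teak: go left to tulip.
  At tulip: go left to reed.
    At reed: go left to aster.
      aster is a leaf — visit aster.
    At reed: go right to fern.
      At fern: go left to poppy.
        At poppy: go left to hop.
          hop is a leaf — visit hop.
        At poppy: no right child.
        Visit poppy.
      At fern: no right child.
      Visit fern.
    Visit reed.
  At tulip: go right to fir.
    At fir: no left child.
    At fir: go right to daisy.
      At daisy: go left to cedar.
        cedar is a leaf — visit cedar.
      At daisy: no right child.
      Visit daisy.
    Visit fir.
  Visit tulip.
At teak: go right to elm.
  At elm: no left child.
  At elm: go right to moss.
    moss is a leaf — visit moss.
  Visit elm.
Visit teak.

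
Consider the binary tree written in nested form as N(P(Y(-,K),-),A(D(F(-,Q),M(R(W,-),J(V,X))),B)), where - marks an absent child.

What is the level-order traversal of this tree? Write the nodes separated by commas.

N, P, A, Y, D, B, K, F, M, Q, R, J, W, V, X

Level-order visits nodes level by level from the root, left to right within each level.
Level 0: N
Level 1: P, A
Level 2: Y, D, B
Level 3: K, F, M
Level 4: Q, R, J
Level 5: W, V, X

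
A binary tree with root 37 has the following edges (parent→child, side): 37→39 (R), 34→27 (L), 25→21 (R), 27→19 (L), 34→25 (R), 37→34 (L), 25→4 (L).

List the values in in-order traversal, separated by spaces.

19 27 34 4 25 21 37 39

In-order visits the left subtree, then the node, then the right subtree.
At 37: go left to 34.
  At 34: go left to 27.
    At 27: go left to 19.
      19 is a leaf — visit 19.
    Visit 27.
    At 27: no right child.
  Visit 34.
  At 34: go right to 25.
    At 25: go left to 4.
      4 is a leaf — visit 4.
    Visit 25.
    At 25: go right to 21.
      21 is a leaf — visit 21.
Visit 37.
At 37: go right to 39.
  39 is a leaf — visit 39.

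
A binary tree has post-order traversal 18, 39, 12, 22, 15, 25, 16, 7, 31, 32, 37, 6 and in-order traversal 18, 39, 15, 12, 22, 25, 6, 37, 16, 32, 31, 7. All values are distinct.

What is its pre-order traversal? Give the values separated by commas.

The last element of post-order is the root; it splits in-order into left and right subtrees.
Root 6: left subtree has 6 nodes {18, 39, 15, 12, 22, 25}, right has 5 {37, 16, 32, 31, 7}.
  Root 25: left subtree has 5 nodes {18, 39, 15, 12, 22}, right has 0 { }.
    Root 15: left subtree has 2 nodes {18, 39}, right has 2 {12, 22}.
      Root 39: left subtree has 1 node {18}, right has 0 { }.
      Root 22: left subtree has 1 node {12}, right has 0 { }.
  Root 37: left subtree has 0 nodes { }, right has 4 {16, 32, 31, 7}.
    Root 32: left subtree has 1 node {16}, right has 2 {31, 7}.
      Root 31: left subtree has 0 nodes { }, right has 1 {7}.

6, 25, 15, 39, 18, 22, 12, 37, 32, 16, 31, 7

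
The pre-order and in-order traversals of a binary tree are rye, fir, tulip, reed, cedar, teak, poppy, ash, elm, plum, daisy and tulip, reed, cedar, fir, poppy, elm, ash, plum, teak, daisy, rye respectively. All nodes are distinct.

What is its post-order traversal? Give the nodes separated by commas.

The first element of pre-order is the root; it splits in-order into left and right subtrees.
Root rye: left subtree has 10 nodes {tulip, reed, cedar, fir, poppy, elm, ash, plum, teak, daisy}, right has 0 { }.
  Root fir: left subtree has 3 nodes {tulip, reed, cedar}, right has 6 {poppy, elm, ash, plum, teak, daisy}.
    Root tulip: left subtree has 0 nodes { }, right has 2 {reed, cedar}.
      Root reed: left subtree has 0 nodes { }, right has 1 {cedar}.
    Root teak: left subtree has 4 nodes {poppy, elm, ash, plum}, right has 1 {daisy}.
      Root poppy: left subtree has 0 nodes { }, right has 3 {elm, ash, plum}.
        Root ash: left subtree has 1 node {elm}, right has 1 {plum}.

cedar, reed, tulip, elm, plum, ash, poppy, daisy, teak, fir, rye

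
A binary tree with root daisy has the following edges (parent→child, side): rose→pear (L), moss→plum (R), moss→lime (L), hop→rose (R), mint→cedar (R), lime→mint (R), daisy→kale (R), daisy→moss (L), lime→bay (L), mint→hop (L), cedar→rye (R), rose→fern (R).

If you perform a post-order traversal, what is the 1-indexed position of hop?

Post-order visits the left subtree, then the right subtree, then the node.
At daisy: go left to moss.
  At moss: go left to lime.
    At lime: go left to bay.
      bay is a leaf — visit bay.
    At lime: go right to mint.
      At mint: go left to hop.
        At hop: no left child.
        At hop: go right to rose.
          At rose: go left to pear.
            pear is a leaf — visit pear.
          At rose: go right to fern.
            fern is a leaf — visit fern.
          Visit rose.
        Visit hop.
      At mint: go right to cedar.
        At cedar: no left child.
        At cedar: go right to rye.
          rye is a leaf — visit rye.
        Visit cedar.
      Visit mint.
    Visit lime.
  At moss: go right to plum.
    plum is a leaf — visit plum.
  Visit moss.
At daisy: go right to kale.
  kale is a leaf — visit kale.
Visit daisy.
Full post-order sequence: bay, pear, fern, rose, hop, rye, cedar, mint, lime, plum, moss, kale, daisy.

5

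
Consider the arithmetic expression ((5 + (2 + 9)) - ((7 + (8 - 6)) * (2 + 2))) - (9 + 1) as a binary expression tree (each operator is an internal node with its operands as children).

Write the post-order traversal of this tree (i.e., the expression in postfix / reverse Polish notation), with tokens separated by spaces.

Post-order on an expression tree gives postfix notation: for each operator, emit left operand, right operand, then the operator.

5 2 9 + + 7 8 6 - + 2 2 + * - 9 1 + -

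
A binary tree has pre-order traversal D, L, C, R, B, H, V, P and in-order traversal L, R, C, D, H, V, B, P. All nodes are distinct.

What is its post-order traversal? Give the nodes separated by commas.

R, C, L, V, H, P, B, D

The first element of pre-order is the root; it splits in-order into left and right subtrees.
Root D: left subtree has 3 nodes {L, R, C}, right has 4 {H, V, B, P}.
  Root L: left subtree has 0 nodes { }, right has 2 {R, C}.
    Root C: left subtree has 1 node {R}, right has 0 { }.
  Root B: left subtree has 2 nodes {H, V}, right has 1 {P}.
    Root H: left subtree has 0 nodes { }, right has 1 {V}.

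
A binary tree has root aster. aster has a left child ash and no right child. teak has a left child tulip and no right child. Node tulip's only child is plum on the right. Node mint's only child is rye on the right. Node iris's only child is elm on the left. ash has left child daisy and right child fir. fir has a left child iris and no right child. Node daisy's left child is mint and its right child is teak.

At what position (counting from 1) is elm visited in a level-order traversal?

10

Level-order visits nodes level by level from the root, left to right within each level.
Level 0: aster
Level 1: ash
Level 2: daisy, fir
Level 3: mint, teak, iris
Level 4: rye, tulip, elm
Level 5: plum
Full level-order sequence: aster, ash, daisy, fir, mint, teak, iris, rye, tulip, elm, plum.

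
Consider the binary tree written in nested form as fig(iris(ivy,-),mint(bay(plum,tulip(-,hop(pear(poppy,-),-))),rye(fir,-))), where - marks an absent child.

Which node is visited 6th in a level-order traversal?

Level-order visits nodes level by level from the root, left to right within each level.
Level 0: fig
Level 1: iris, mint
Level 2: ivy, bay, rye
Level 3: plum, tulip, fir
Level 4: hop
Level 5: pear
Level 6: poppy
Full level-order sequence: fig, iris, mint, ivy, bay, rye, plum, tulip, fir, hop, pear, poppy.

rye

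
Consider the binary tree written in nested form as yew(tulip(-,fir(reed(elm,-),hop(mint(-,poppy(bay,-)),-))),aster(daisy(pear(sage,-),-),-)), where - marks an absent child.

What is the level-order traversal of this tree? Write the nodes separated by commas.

Level-order visits nodes level by level from the root, left to right within each level.
Level 0: yew
Level 1: tulip, aster
Level 2: fir, daisy
Level 3: reed, hop, pear
Level 4: elm, mint, sage
Level 5: poppy
Level 6: bay

yew, tulip, aster, fir, daisy, reed, hop, pear, elm, mint, sage, poppy, bay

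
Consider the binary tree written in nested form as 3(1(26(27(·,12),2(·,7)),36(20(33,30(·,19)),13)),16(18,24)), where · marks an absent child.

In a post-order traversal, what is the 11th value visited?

Post-order visits the left subtree, then the right subtree, then the node.
At 3: go left to 1.
  At 1: go left to 26.
    At 26: go left to 27.
      At 27: no left child.
      At 27: go right to 12.
        12 is a leaf — visit 12.
      Visit 27.
    At 26: go right to 2.
      At 2: no left child.
      At 2: go right to 7.
        7 is a leaf — visit 7.
      Visit 2.
    Visit 26.
  At 1: go right to 36.
    At 36: go left to 20.
      At 20: go left to 33.
        33 is a leaf — visit 33.
      At 20: go right to 30.
        At 30: no left child.
        At 30: go right to 19.
          19 is a leaf — visit 19.
        Visit 30.
      Visit 20.
    At 36: go right to 13.
      13 is a leaf — visit 13.
    Visit 36.
  Visit 1.
At 3: go right to 16.
  At 16: go left to 18.
    18 is a leaf — visit 18.
  At 16: go right to 24.
    24 is a leaf — visit 24.
  Visit 16.
Visit 3.
Full post-order sequence: 12, 27, 7, 2, 26, 33, 19, 30, 20, 13, 36, 1, 18, 24, 16, 3.

36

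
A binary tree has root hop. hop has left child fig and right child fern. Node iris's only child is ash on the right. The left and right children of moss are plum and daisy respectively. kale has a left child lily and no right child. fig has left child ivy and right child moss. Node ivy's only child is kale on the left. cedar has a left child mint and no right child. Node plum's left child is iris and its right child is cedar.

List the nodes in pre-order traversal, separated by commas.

Pre-order visits the node, then its left subtree, then its right subtree.
Visit hop.
At hop: go left to fig.
  Visit fig.
  At fig: go left to ivy.
    Visit ivy.
    At ivy: go left to kale.
      Visit kale.
      At kale: go left to lily.
        lily is a leaf — visit lily.
      At kale: no right child.
    At ivy: no right child.
  At fig: go right to moss.
    Visit moss.
    At moss: go left to plum.
      Visit plum.
      At plum: go left to iris.
        Visit iris.
        At iris: no left child.
        At iris: go right to ash.
          ash is a leaf — visit ash.
      At plum: go right to cedar.
        Visit cedar.
        At cedar: go left to mint.
          mint is a leaf — visit mint.
        At cedar: no right child.
    At moss: go right to daisy.
      daisy is a leaf — visit daisy.
At hop: go right to fern.
  fern is a leaf — visit fern.

hop, fig, ivy, kale, lily, moss, plum, iris, ash, cedar, mint, daisy, fern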